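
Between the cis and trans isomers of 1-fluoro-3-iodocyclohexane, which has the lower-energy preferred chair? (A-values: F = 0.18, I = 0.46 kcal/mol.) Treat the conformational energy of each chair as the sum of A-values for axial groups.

cis

At 1,3 positions (parity same): cis → (e,e or a,a); trans → (a,e or e,a).
Best chair for cis: E = 0.00 kcal/mol; best chair for trans: E = 0.18 kcal/mol.
The cis isomer is lower by 0.18 kcal/mol.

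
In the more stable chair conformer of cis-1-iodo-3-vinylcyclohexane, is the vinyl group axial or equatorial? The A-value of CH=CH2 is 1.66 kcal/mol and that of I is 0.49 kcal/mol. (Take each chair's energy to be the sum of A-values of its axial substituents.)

equatorial

C1 and C3 have the same parity, so for the cis isomer the two substituents are e,e in one chair and a,a in the other.
Chair I (vinyl axial, iodo axial): E = 2.15 kcal/mol.
Chair II (vinyl equatorial, iodo equatorial): E = 0.00 kcal/mol.
Chair II is the more stable (lower-energy) conformer, and in that chair the vinyl group is equatorial.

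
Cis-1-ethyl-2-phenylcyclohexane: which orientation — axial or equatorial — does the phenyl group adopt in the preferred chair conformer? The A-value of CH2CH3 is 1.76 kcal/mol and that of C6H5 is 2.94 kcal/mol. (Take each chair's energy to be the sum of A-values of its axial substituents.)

equatorial

C1 and C2 have opposite parity, so for the cis isomer the two substituents are one axial and one equatorial in each chair.
Chair I (ethyl axial, phenyl equatorial): E = 1.76 kcal/mol.
Chair II (ethyl equatorial, phenyl axial): E = 2.94 kcal/mol.
Chair I is the more stable (lower-energy) conformer, and in that chair the phenyl group is equatorial.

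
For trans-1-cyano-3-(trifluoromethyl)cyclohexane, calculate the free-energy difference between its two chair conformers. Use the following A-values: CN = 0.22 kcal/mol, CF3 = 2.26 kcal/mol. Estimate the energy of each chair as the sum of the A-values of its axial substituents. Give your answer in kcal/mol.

C1 and C3 have the same parity, so for the trans isomer the two substituents are one axial and one equatorial in each chair.
Chair I (cyano axial, trifluoromethyl equatorial): E = 0.22 kcal/mol.
Chair II (cyano equatorial, trifluoromethyl axial): E = 2.26 kcal/mol.
ΔE = 2.26 − 0.22 = 2.04 kcal/mol; chair I is more stable.

2.04 kcal/mol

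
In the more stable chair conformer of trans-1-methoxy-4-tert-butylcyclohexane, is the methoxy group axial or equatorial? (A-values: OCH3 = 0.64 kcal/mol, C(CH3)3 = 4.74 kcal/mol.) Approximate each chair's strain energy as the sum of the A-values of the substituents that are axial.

C1 and C4 have opposite parity, so for the trans isomer the two substituents are e,e in one chair and a,a in the other.
Chair I (methoxy axial, tert-butyl axial): E = 5.38 kcal/mol.
Chair II (methoxy equatorial, tert-butyl equatorial): E = 0.00 kcal/mol.
Chair II is the more stable (lower-energy) conformer, and in that chair the methoxy group is equatorial.

equatorial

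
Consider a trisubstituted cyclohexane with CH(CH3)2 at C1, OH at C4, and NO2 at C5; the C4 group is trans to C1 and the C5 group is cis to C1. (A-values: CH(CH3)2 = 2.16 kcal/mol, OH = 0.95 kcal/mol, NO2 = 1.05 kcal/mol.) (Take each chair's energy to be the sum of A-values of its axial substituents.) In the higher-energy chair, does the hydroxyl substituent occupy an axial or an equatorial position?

Chair I (isopropyl axial, hydroxyl axial, nitro axial): E = 4.16 kcal/mol.
Chair II (isopropyl equatorial, hydroxyl equatorial, nitro equatorial): E = 0.00 kcal/mol.
Chair I is the less stable (higher-energy) conformer, and in that chair the hydroxyl group is axial.

axial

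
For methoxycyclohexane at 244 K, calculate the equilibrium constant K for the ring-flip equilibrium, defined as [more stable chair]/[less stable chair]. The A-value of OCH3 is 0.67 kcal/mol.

K ≈ 3.98

One chair has the methoxy group axial (E = 0.67 kcal/mol) and the other has it equatorial (E = 0).
ΔG = 0.67 kcal/mol between the two chairs.
K = exp(ΔG/RT) with R = 1.987×10⁻³ kcal mol⁻¹ K⁻¹ and T = 244 K gives K ≈ 3.98.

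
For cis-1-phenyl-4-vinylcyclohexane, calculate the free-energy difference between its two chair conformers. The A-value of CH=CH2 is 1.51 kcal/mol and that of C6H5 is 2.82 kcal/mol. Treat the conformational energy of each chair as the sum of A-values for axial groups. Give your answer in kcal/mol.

C1 and C4 have opposite parity, so for the cis isomer the two substituents are one axial and one equatorial in each chair.
Chair I (vinyl axial, phenyl equatorial): E = 1.51 kcal/mol.
Chair II (vinyl equatorial, phenyl axial): E = 2.82 kcal/mol.
ΔE = 2.82 − 1.51 = 1.31 kcal/mol; chair I is more stable.

1.31 kcal/mol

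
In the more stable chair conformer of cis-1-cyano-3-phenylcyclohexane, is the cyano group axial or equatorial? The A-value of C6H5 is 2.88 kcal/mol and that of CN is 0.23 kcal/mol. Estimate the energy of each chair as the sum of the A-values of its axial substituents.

equatorial

C1 and C3 have the same parity, so for the cis isomer the two substituents are e,e in one chair and a,a in the other.
Chair I (phenyl axial, cyano axial): E = 3.11 kcal/mol.
Chair II (phenyl equatorial, cyano equatorial): E = 0.00 kcal/mol.
Chair II is the more stable (lower-energy) conformer, and in that chair the cyano group is equatorial.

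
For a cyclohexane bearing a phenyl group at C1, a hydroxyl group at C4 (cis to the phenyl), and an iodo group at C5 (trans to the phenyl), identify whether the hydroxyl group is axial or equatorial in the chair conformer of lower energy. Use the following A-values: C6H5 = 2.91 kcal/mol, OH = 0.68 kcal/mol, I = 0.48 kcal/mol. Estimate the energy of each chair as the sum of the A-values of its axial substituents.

Chair I (phenyl axial, hydroxyl equatorial, iodo equatorial): E = 2.91 kcal/mol.
Chair II (phenyl equatorial, hydroxyl axial, iodo axial): E = 1.16 kcal/mol.
Chair II is the more stable (lower-energy) conformer, and in that chair the hydroxyl group is axial.

axial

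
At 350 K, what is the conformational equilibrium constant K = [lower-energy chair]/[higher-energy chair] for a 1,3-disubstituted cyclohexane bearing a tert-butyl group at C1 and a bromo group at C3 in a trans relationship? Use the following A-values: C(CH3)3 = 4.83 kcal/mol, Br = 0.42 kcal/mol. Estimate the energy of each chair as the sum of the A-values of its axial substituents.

K ≈ 567

C1 and C3 have the same parity, so for the trans isomer the two substituents are one axial and one equatorial in each chair.
Chair I (tert-butyl axial, bromo equatorial): E = 4.83 kcal/mol; chair II (tert-butyl equatorial, bromo axial): E = 0.42 kcal/mol.
ΔG = 4.41 kcal/mol between the two chairs.
K = exp(ΔG/RT) with R = 1.987×10⁻³ kcal mol⁻¹ K⁻¹ and T = 350 K gives K ≈ 567.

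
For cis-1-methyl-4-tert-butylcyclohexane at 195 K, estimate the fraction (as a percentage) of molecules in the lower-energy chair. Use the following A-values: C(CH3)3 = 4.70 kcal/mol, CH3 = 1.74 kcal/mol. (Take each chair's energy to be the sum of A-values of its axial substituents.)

100.0%

C1 and C4 have opposite parity, so for the cis isomer the two substituents are one axial and one equatorial in each chair.
Chair I (tert-butyl axial, methyl equatorial): E = 4.70 kcal/mol; chair II (tert-butyl equatorial, methyl axial): E = 1.74 kcal/mol.
ΔG = 2.96 kcal/mol between the two chairs.
K = exp(ΔG/RT) with R = 1.987×10⁻³ kcal mol⁻¹ K⁻¹ and T = 195 K gives K ≈ 2.08e+03.
Fraction in the lower-energy chair = K/(K+1) = 100.0%.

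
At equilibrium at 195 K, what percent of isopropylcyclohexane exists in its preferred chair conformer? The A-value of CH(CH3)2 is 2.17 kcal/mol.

99.6%

One chair has the isopropyl group axial (E = 2.17 kcal/mol) and the other has it equatorial (E = 0).
ΔG = 2.17 kcal/mol between the two chairs.
K = exp(ΔG/RT) with R = 1.987×10⁻³ kcal mol⁻¹ K⁻¹ and T = 195 K gives K ≈ 271.
Fraction in the lower-energy chair = K/(K+1) = 99.6%.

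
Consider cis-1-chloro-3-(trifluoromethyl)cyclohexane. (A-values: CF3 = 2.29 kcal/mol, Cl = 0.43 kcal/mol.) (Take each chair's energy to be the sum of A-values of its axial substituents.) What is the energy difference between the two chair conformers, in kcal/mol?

2.72 kcal/mol

C1 and C3 have the same parity, so for the cis isomer the two substituents are e,e in one chair and a,a in the other.
Chair I (trifluoromethyl axial, chloro axial): E = 2.72 kcal/mol.
Chair II (trifluoromethyl equatorial, chloro equatorial): E = 0.00 kcal/mol.
ΔE = 2.72 − 0.00 = 2.72 kcal/mol; chair II is more stable.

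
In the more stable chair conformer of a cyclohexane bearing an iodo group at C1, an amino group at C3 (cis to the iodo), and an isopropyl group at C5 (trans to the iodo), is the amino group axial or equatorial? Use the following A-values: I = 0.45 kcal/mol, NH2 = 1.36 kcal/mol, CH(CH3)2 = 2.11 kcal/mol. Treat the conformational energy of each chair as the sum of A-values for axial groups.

Chair I (iodo axial, amino axial, isopropyl equatorial): E = 1.81 kcal/mol.
Chair II (iodo equatorial, amino equatorial, isopropyl axial): E = 2.11 kcal/mol.
Chair I is the more stable (lower-energy) conformer, and in that chair the amino group is axial.

axial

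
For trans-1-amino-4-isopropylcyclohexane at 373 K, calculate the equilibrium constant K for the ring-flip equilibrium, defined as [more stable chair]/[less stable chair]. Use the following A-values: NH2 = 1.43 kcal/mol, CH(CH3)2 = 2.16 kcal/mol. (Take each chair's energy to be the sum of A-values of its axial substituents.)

C1 and C4 have opposite parity, so for the trans isomer the two substituents are e,e in one chair and a,a in the other.
Chair I (amino axial, isopropyl axial): E = 3.59 kcal/mol; chair II (amino equatorial, isopropyl equatorial): E = 0.00 kcal/mol.
ΔG = 3.59 kcal/mol between the two chairs.
K = exp(ΔG/RT) with R = 1.987×10⁻³ kcal mol⁻¹ K⁻¹ and T = 373 K gives K ≈ 127.

K ≈ 127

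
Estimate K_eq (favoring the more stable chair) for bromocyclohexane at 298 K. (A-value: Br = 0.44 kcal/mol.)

One chair has the bromo group axial (E = 0.44 kcal/mol) and the other has it equatorial (E = 0).
ΔG = 0.44 kcal/mol between the two chairs.
K = exp(ΔG/RT) with R = 1.987×10⁻³ kcal mol⁻¹ K⁻¹ and T = 298 K gives K ≈ 2.1.

K ≈ 2.10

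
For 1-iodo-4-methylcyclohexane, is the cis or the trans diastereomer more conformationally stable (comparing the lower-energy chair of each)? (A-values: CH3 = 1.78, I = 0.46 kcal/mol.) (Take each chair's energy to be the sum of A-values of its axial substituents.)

At 1,4 positions (parity opposite): cis → (a,e or e,a); trans → (e,e or a,a).
Best chair for cis: E = 0.46 kcal/mol; best chair for trans: E = 0.00 kcal/mol.
The trans isomer is lower by 0.46 kcal/mol.

trans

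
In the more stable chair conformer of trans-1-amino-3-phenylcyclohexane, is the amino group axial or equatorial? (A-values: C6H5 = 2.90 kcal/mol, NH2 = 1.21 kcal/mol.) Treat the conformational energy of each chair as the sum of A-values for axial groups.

axial

C1 and C3 have the same parity, so for the trans isomer the two substituents are one axial and one equatorial in each chair.
Chair I (phenyl axial, amino equatorial): E = 2.90 kcal/mol.
Chair II (phenyl equatorial, amino axial): E = 1.21 kcal/mol.
Chair II is the more stable (lower-energy) conformer, and in that chair the amino group is axial.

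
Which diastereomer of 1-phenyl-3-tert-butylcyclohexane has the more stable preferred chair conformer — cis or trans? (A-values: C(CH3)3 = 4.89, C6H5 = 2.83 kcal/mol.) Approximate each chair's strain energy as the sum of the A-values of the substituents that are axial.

At 1,3 positions (parity same): cis → (e,e or a,a); trans → (a,e or e,a).
Best chair for cis: E = 0.00 kcal/mol; best chair for trans: E = 2.83 kcal/mol.
The cis isomer is lower by 2.83 kcal/mol.

cis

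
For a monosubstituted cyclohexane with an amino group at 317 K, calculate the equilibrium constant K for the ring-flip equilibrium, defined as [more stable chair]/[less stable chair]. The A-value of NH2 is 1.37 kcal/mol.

One chair has the amino group axial (E = 1.37 kcal/mol) and the other has it equatorial (E = 0).
ΔG = 1.37 kcal/mol between the two chairs.
K = exp(ΔG/RT) with R = 1.987×10⁻³ kcal mol⁻¹ K⁻¹ and T = 317 K gives K ≈ 8.8.

K ≈ 8.80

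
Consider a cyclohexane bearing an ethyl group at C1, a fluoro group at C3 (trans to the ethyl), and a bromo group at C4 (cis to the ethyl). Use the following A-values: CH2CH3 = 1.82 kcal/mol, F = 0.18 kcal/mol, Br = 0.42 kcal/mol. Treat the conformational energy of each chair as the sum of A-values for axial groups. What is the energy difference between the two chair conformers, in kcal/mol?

1.22 kcal/mol

Chair I (ethyl axial, fluoro equatorial, bromo equatorial): E = 1.82 kcal/mol.
Chair II (ethyl equatorial, fluoro axial, bromo axial): E = 0.60 kcal/mol.
ΔE = 1.82 − 0.60 = 1.22 kcal/mol; chair II is more stable.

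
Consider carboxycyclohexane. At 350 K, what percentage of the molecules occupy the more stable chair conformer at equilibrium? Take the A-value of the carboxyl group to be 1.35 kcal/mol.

One chair has the carboxyl group axial (E = 1.35 kcal/mol) and the other has it equatorial (E = 0).
ΔG = 1.35 kcal/mol between the two chairs.
K = exp(ΔG/RT) with R = 1.987×10⁻³ kcal mol⁻¹ K⁻¹ and T = 350 K gives K ≈ 6.97.
Fraction in the lower-energy chair = K/(K+1) = 87.4%.

87.4%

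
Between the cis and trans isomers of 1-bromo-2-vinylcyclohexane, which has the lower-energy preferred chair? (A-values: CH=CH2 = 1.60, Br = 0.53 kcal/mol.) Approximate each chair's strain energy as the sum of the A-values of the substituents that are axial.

trans

At 1,2 positions (parity opposite): cis → (a,e or e,a); trans → (e,e or a,a).
Best chair for cis: E = 0.53 kcal/mol; best chair for trans: E = 0.00 kcal/mol.
The trans isomer is lower by 0.53 kcal/mol.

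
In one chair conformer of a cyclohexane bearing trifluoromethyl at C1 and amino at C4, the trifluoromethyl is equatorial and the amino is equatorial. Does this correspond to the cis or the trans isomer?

C1 and C4 have opposite parity, so their axial bonds point in opposite directions.
With opposite-parity carbons, two substituents on the same face are one axial and one equatorial; opposite faces give both axial or both equatorial.
Here the groups are equatorial/equatorial → opposite face → trans.

trans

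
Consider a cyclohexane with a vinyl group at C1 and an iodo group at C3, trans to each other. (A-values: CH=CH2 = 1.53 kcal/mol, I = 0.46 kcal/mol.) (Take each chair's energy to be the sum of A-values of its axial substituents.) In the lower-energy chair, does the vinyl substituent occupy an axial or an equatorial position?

equatorial

C1 and C3 have the same parity, so for the trans isomer the two substituents are one axial and one equatorial in each chair.
Chair I (vinyl axial, iodo equatorial): E = 1.53 kcal/mol.
Chair II (vinyl equatorial, iodo axial): E = 0.46 kcal/mol.
Chair II is the more stable (lower-energy) conformer, and in that chair the vinyl group is equatorial.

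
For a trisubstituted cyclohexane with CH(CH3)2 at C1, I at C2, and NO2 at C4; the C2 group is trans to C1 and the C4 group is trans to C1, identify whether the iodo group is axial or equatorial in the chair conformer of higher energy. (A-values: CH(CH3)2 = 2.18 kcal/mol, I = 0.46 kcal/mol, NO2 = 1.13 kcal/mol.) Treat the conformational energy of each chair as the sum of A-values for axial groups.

Chair I (isopropyl axial, iodo axial, nitro axial): E = 3.77 kcal/mol.
Chair II (isopropyl equatorial, iodo equatorial, nitro equatorial): E = 0.00 kcal/mol.
Chair I is the less stable (higher-energy) conformer, and in that chair the iodo group is axial.

axial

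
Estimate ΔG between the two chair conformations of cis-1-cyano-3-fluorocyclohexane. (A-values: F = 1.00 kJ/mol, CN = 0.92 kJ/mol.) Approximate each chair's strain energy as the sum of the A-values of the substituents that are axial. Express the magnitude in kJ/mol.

1.92 kJ/mol

C1 and C3 have the same parity, so for the cis isomer the two substituents are e,e in one chair and a,a in the other.
Chair I (fluoro axial, cyano axial): E = 1.92 kJ/mol.
Chair II (fluoro equatorial, cyano equatorial): E = 0.00 kJ/mol.
ΔE = 1.92 − 0.00 = 1.92 kJ/mol; chair II is more stable.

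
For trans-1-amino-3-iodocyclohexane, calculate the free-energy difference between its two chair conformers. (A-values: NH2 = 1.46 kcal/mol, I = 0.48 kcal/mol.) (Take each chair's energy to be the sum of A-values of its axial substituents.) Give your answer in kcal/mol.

0.98 kcal/mol

C1 and C3 have the same parity, so for the trans isomer the two substituents are one axial and one equatorial in each chair.
Chair I (amino axial, iodo equatorial): E = 1.46 kcal/mol.
Chair II (amino equatorial, iodo axial): E = 0.48 kcal/mol.
ΔE = 1.46 − 0.48 = 0.98 kcal/mol; chair II is more stable.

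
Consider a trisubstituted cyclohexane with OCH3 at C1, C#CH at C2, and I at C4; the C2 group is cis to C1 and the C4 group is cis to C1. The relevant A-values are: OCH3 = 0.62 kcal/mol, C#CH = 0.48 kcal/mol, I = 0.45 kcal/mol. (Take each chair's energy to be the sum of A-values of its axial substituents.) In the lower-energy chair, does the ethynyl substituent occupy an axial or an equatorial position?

Chair I (methoxy axial, ethynyl equatorial, iodo equatorial): E = 0.62 kcal/mol.
Chair II (methoxy equatorial, ethynyl axial, iodo axial): E = 0.93 kcal/mol.
Chair I is the more stable (lower-energy) conformer, and in that chair the ethynyl group is equatorial.

equatorial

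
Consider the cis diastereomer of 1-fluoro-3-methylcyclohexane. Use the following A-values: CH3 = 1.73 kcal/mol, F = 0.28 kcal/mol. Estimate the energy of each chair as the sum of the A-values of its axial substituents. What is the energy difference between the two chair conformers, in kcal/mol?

C1 and C3 have the same parity, so for the cis isomer the two substituents are e,e in one chair and a,a in the other.
Chair I (methyl axial, fluoro axial): E = 2.01 kcal/mol.
Chair II (methyl equatorial, fluoro equatorial): E = 0.00 kcal/mol.
ΔE = 2.01 − 0.00 = 2.01 kcal/mol; chair II is more stable.

2.01 kcal/mol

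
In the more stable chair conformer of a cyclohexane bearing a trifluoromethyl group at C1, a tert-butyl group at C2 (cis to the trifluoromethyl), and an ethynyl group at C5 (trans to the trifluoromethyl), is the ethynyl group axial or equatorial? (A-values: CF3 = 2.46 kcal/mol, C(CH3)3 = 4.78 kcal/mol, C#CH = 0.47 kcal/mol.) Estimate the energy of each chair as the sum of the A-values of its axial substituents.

Chair I (trifluoromethyl axial, tert-butyl equatorial, ethynyl equatorial): E = 2.46 kcal/mol.
Chair II (trifluoromethyl equatorial, tert-butyl axial, ethynyl axial): E = 5.25 kcal/mol.
Chair I is the more stable (lower-energy) conformer, and in that chair the ethynyl group is equatorial.

equatorial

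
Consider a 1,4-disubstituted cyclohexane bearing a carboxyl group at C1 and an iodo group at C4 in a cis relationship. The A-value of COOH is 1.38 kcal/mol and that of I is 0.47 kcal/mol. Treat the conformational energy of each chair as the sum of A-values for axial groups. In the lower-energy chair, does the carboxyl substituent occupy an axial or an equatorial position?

C1 and C4 have opposite parity, so for the cis isomer the two substituents are one axial and one equatorial in each chair.
Chair I (carboxyl axial, iodo equatorial): E = 1.38 kcal/mol.
Chair II (carboxyl equatorial, iodo axial): E = 0.47 kcal/mol.
Chair II is the more stable (lower-energy) conformer, and in that chair the carboxyl group is equatorial.

equatorial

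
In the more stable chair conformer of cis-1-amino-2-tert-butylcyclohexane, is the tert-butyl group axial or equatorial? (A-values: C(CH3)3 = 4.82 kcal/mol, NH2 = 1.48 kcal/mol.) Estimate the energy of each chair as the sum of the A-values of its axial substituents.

equatorial

C1 and C2 have opposite parity, so for the cis isomer the two substituents are one axial and one equatorial in each chair.
Chair I (tert-butyl axial, amino equatorial): E = 4.82 kcal/mol.
Chair II (tert-butyl equatorial, amino axial): E = 1.48 kcal/mol.
Chair II is the more stable (lower-energy) conformer, and in that chair the tert-butyl group is equatorial.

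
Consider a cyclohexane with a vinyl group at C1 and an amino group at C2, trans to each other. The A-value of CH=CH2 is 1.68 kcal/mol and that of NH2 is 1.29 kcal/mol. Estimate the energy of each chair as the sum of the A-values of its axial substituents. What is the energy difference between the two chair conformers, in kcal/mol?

C1 and C2 have opposite parity, so for the trans isomer the two substituents are e,e in one chair and a,a in the other.
Chair I (vinyl axial, amino axial): E = 2.97 kcal/mol.
Chair II (vinyl equatorial, amino equatorial): E = 0.00 kcal/mol.
ΔE = 2.97 − 0.00 = 2.97 kcal/mol; chair II is more stable.

2.97 kcal/mol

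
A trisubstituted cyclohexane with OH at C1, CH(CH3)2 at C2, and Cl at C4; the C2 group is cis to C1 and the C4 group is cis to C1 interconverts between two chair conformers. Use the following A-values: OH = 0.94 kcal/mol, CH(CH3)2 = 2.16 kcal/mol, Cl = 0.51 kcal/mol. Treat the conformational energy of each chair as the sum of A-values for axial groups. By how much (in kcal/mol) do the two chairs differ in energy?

Chair I (hydroxyl axial, isopropyl equatorial, chloro equatorial): E = 0.94 kcal/mol.
Chair II (hydroxyl equatorial, isopropyl axial, chloro axial): E = 2.67 kcal/mol.
ΔE = 2.67 − 0.94 = 1.73 kcal/mol; chair I is more stable.

1.73 kcal/mol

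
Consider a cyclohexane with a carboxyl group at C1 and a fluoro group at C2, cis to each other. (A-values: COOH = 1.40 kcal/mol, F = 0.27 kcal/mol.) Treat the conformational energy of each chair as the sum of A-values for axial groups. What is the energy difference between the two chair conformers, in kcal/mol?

1.13 kcal/mol

C1 and C2 have opposite parity, so for the cis isomer the two substituents are one axial and one equatorial in each chair.
Chair I (carboxyl axial, fluoro equatorial): E = 1.40 kcal/mol.
Chair II (carboxyl equatorial, fluoro axial): E = 0.27 kcal/mol.
ΔE = 1.40 − 0.27 = 1.13 kcal/mol; chair II is more stable.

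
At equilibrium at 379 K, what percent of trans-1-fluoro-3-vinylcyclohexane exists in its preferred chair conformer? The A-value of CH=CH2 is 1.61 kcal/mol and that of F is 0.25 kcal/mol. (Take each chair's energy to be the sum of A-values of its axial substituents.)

85.9%

C1 and C3 have the same parity, so for the trans isomer the two substituents are one axial and one equatorial in each chair.
Chair I (vinyl axial, fluoro equatorial): E = 1.61 kcal/mol; chair II (vinyl equatorial, fluoro axial): E = 0.25 kcal/mol.
ΔG = 1.36 kcal/mol between the two chairs.
K = exp(ΔG/RT) with R = 1.987×10⁻³ kcal mol⁻¹ K⁻¹ and T = 379 K gives K ≈ 6.09.
Fraction in the lower-energy chair = K/(K+1) = 85.9%.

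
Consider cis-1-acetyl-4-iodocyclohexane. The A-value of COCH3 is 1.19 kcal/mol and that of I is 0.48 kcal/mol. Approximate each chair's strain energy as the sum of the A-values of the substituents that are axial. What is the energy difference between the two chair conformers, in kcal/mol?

0.71 kcal/mol

C1 and C4 have opposite parity, so for the cis isomer the two substituents are one axial and one equatorial in each chair.
Chair I (acetyl axial, iodo equatorial): E = 1.19 kcal/mol.
Chair II (acetyl equatorial, iodo axial): E = 0.48 kcal/mol.
ΔE = 1.19 − 0.48 = 0.71 kcal/mol; chair II is more stable.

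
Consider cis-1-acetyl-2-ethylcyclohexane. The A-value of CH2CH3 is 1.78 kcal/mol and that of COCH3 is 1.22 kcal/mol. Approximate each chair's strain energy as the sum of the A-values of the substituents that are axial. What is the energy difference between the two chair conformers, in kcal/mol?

C1 and C2 have opposite parity, so for the cis isomer the two substituents are one axial and one equatorial in each chair.
Chair I (ethyl axial, acetyl equatorial): E = 1.78 kcal/mol.
Chair II (ethyl equatorial, acetyl axial): E = 1.22 kcal/mol.
ΔE = 1.78 − 1.22 = 0.56 kcal/mol; chair II is more stable.

0.56 kcal/mol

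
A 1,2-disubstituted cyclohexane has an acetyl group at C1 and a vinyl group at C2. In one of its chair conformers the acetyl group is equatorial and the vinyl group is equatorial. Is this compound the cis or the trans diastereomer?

trans

C1 and C2 have opposite parity, so their axial bonds point in opposite directions.
With opposite-parity carbons, two substituents on the same face are one axial and one equatorial; opposite faces give both axial or both equatorial.
Here the groups are equatorial/equatorial → opposite face → trans.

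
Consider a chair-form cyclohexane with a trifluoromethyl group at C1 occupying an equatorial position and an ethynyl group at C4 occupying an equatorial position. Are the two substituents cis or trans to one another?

trans

C1 and C4 have opposite parity, so their axial bonds point in opposite directions.
With opposite-parity carbons, two substituents on the same face are one axial and one equatorial; opposite faces give both axial or both equatorial.
Here the groups are equatorial/equatorial → opposite face → trans.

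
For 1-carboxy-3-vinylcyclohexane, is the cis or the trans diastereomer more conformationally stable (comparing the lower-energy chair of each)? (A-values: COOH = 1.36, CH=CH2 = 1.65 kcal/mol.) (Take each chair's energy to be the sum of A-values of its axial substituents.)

At 1,3 positions (parity same): cis → (e,e or a,a); trans → (a,e or e,a).
Best chair for cis: E = 0.00 kcal/mol; best chair for trans: E = 1.36 kcal/mol.
The cis isomer is lower by 1.36 kcal/mol.

cis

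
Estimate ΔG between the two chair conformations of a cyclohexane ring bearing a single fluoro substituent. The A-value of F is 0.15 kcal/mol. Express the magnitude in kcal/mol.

A monosubstituted cyclohexane has one chair with the fluoro group axial (E = A = 0.15 kcal/mol) and one with it equatorial (E = 0).
ΔE = 0.15 − 0 = 0.15 kcal/mol.

0.15 kcal/mol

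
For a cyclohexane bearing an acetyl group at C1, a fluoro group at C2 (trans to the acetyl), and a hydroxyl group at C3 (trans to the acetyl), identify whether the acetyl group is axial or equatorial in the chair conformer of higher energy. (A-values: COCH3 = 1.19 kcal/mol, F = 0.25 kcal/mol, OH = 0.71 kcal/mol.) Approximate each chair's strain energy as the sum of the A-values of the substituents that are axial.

Chair I (acetyl axial, fluoro axial, hydroxyl equatorial): E = 1.44 kcal/mol.
Chair II (acetyl equatorial, fluoro equatorial, hydroxyl axial): E = 0.71 kcal/mol.
Chair I is the less stable (higher-energy) conformer, and in that chair the acetyl group is axial.

axial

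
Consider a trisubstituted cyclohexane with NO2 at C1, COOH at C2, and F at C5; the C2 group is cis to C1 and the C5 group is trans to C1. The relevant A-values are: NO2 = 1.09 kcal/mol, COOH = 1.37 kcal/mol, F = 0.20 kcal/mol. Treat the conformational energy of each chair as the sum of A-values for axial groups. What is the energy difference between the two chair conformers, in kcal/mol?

0.48 kcal/mol

Chair I (nitro axial, carboxyl equatorial, fluoro equatorial): E = 1.09 kcal/mol.
Chair II (nitro equatorial, carboxyl axial, fluoro axial): E = 1.57 kcal/mol.
ΔE = 1.57 − 1.09 = 0.48 kcal/mol; chair I is more stable.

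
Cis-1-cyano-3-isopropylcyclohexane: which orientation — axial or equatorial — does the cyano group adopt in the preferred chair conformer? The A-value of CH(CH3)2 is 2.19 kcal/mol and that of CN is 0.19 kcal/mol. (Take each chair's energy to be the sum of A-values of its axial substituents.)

equatorial

C1 and C3 have the same parity, so for the cis isomer the two substituents are e,e in one chair and a,a in the other.
Chair I (isopropyl axial, cyano axial): E = 2.38 kcal/mol.
Chair II (isopropyl equatorial, cyano equatorial): E = 0.00 kcal/mol.
Chair II is the more stable (lower-energy) conformer, and in that chair the cyano group is equatorial.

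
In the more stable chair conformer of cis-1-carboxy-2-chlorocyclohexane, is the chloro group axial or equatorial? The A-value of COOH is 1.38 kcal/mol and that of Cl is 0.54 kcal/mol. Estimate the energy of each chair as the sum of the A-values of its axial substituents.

axial

C1 and C2 have opposite parity, so for the cis isomer the two substituents are one axial and one equatorial in each chair.
Chair I (carboxyl axial, chloro equatorial): E = 1.38 kcal/mol.
Chair II (carboxyl equatorial, chloro axial): E = 0.54 kcal/mol.
Chair II is the more stable (lower-energy) conformer, and in that chair the chloro group is axial.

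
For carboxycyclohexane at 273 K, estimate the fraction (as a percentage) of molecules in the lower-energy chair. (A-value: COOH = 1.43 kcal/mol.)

93.3%

One chair has the carboxyl group axial (E = 1.43 kcal/mol) and the other has it equatorial (E = 0).
ΔG = 1.43 kcal/mol between the two chairs.
K = exp(ΔG/RT) with R = 1.987×10⁻³ kcal mol⁻¹ K⁻¹ and T = 273 K gives K ≈ 14.
Fraction in the lower-energy chair = K/(K+1) = 93.3%.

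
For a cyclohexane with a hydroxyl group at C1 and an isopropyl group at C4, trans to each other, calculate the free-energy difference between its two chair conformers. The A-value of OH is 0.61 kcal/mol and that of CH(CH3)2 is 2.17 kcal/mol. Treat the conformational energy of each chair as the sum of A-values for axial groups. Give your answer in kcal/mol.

C1 and C4 have opposite parity, so for the trans isomer the two substituents are e,e in one chair and a,a in the other.
Chair I (hydroxyl axial, isopropyl axial): E = 2.78 kcal/mol.
Chair II (hydroxyl equatorial, isopropyl equatorial): E = 0.00 kcal/mol.
ΔE = 2.78 − 0.00 = 2.78 kcal/mol; chair II is more stable.

2.78 kcal/mol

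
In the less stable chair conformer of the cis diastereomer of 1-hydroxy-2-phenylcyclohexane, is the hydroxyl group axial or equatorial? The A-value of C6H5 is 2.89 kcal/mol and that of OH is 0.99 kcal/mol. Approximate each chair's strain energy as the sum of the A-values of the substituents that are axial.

C1 and C2 have opposite parity, so for the cis isomer the two substituents are one axial and one equatorial in each chair.
Chair I (phenyl axial, hydroxyl equatorial): E = 2.89 kcal/mol.
Chair II (phenyl equatorial, hydroxyl axial): E = 0.99 kcal/mol.
Chair I is the less stable (higher-energy) conformer, and in that chair the hydroxyl group is equatorial.

equatorial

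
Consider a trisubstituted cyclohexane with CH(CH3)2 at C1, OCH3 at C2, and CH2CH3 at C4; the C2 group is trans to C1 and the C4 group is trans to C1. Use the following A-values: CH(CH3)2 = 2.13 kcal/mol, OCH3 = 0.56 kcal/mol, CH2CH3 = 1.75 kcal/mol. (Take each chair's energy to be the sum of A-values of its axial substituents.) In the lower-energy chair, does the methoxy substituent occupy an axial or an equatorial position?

equatorial

Chair I (isopropyl axial, methoxy axial, ethyl axial): E = 4.44 kcal/mol.
Chair II (isopropyl equatorial, methoxy equatorial, ethyl equatorial): E = 0.00 kcal/mol.
Chair II is the more stable (lower-energy) conformer, and in that chair the methoxy group is equatorial.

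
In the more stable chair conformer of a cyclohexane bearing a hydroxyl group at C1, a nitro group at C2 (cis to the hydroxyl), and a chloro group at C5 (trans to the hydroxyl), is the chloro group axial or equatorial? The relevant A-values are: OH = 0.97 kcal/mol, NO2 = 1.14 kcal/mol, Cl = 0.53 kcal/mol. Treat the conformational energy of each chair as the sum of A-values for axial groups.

equatorial

Chair I (hydroxyl axial, nitro equatorial, chloro equatorial): E = 0.97 kcal/mol.
Chair II (hydroxyl equatorial, nitro axial, chloro axial): E = 1.67 kcal/mol.
Chair I is the more stable (lower-energy) conformer, and in that chair the chloro group is equatorial.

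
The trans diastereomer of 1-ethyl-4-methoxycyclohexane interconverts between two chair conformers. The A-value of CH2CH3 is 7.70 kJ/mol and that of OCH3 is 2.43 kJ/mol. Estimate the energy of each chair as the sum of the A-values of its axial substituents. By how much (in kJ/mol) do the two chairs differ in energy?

C1 and C4 have opposite parity, so for the trans isomer the two substituents are e,e in one chair and a,a in the other.
Chair I (ethyl axial, methoxy axial): E = 10.13 kJ/mol.
Chair II (ethyl equatorial, methoxy equatorial): E = 0.00 kJ/mol.
ΔE = 10.13 − 0.00 = 10.13 kJ/mol; chair II is more stable.

10.13 kJ/mol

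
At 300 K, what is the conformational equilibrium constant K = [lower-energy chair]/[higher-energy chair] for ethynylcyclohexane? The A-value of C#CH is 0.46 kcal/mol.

One chair has the ethynyl group axial (E = 0.46 kcal/mol) and the other has it equatorial (E = 0).
ΔG = 0.46 kcal/mol between the two chairs.
K = exp(ΔG/RT) with R = 1.987×10⁻³ kcal mol⁻¹ K⁻¹ and T = 300 K gives K ≈ 2.16.

K ≈ 2.16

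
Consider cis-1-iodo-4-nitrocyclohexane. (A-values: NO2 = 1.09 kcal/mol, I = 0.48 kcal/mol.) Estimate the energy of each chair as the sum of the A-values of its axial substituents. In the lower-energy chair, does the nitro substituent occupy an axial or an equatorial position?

C1 and C4 have opposite parity, so for the cis isomer the two substituents are one axial and one equatorial in each chair.
Chair I (nitro axial, iodo equatorial): E = 1.09 kcal/mol.
Chair II (nitro equatorial, iodo axial): E = 0.48 kcal/mol.
Chair II is the more stable (lower-energy) conformer, and in that chair the nitro group is equatorial.

equatorial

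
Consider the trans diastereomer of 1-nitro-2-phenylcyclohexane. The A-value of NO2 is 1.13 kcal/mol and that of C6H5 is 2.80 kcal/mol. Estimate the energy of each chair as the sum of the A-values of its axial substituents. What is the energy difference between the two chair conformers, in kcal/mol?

C1 and C2 have opposite parity, so for the trans isomer the two substituents are e,e in one chair and a,a in the other.
Chair I (nitro axial, phenyl axial): E = 3.93 kcal/mol.
Chair II (nitro equatorial, phenyl equatorial): E = 0.00 kcal/mol.
ΔE = 3.93 − 0.00 = 3.93 kcal/mol; chair II is more stable.

3.93 kcal/mol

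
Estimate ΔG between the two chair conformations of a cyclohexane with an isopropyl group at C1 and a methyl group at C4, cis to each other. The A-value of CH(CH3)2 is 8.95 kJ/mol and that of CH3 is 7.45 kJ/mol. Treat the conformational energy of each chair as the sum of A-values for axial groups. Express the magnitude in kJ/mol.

C1 and C4 have opposite parity, so for the cis isomer the two substituents are one axial and one equatorial in each chair.
Chair I (isopropyl axial, methyl equatorial): E = 8.95 kJ/mol.
Chair II (isopropyl equatorial, methyl axial): E = 7.45 kJ/mol.
ΔE = 8.95 − 7.45 = 1.50 kJ/mol; chair II is more stable.

1.50 kJ/mol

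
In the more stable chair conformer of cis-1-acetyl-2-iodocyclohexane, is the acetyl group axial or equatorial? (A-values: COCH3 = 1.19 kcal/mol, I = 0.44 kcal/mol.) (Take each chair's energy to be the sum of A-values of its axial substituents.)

equatorial

C1 and C2 have opposite parity, so for the cis isomer the two substituents are one axial and one equatorial in each chair.
Chair I (acetyl axial, iodo equatorial): E = 1.19 kcal/mol.
Chair II (acetyl equatorial, iodo axial): E = 0.44 kcal/mol.
Chair II is the more stable (lower-energy) conformer, and in that chair the acetyl group is equatorial.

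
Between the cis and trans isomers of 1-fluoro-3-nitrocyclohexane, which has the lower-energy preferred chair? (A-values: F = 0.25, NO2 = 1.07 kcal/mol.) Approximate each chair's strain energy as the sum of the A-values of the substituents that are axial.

At 1,3 positions (parity same): cis → (e,e or a,a); trans → (a,e or e,a).
Best chair for cis: E = 0.00 kcal/mol; best chair for trans: E = 0.25 kcal/mol.
The cis isomer is lower by 0.25 kcal/mol.

cis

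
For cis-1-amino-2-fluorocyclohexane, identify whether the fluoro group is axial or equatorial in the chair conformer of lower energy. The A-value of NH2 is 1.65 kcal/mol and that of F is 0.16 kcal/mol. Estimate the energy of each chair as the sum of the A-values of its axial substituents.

C1 and C2 have opposite parity, so for the cis isomer the two substituents are one axial and one equatorial in each chair.
Chair I (amino axial, fluoro equatorial): E = 1.65 kcal/mol.
Chair II (amino equatorial, fluoro axial): E = 0.16 kcal/mol.
Chair II is the more stable (lower-energy) conformer, and in that chair the fluoro group is axial.

axial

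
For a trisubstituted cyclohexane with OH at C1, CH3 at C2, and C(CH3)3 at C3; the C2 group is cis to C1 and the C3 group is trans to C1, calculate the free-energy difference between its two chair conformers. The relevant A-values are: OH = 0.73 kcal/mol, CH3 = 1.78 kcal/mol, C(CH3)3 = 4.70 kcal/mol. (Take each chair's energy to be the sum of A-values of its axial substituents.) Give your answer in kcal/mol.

5.75 kcal/mol

Chair I (hydroxyl axial, methyl equatorial, tert-butyl equatorial): E = 0.73 kcal/mol.
Chair II (hydroxyl equatorial, methyl axial, tert-butyl axial): E = 6.48 kcal/mol.
ΔE = 6.48 − 0.73 = 5.75 kcal/mol; chair I is more stable.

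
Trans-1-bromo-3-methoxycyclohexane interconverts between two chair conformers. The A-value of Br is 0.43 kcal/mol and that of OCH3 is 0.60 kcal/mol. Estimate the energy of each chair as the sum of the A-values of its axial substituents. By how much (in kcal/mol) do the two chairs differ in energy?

C1 and C3 have the same parity, so for the trans isomer the two substituents are one axial and one equatorial in each chair.
Chair I (bromo axial, methoxy equatorial): E = 0.43 kcal/mol.
Chair II (bromo equatorial, methoxy axial): E = 0.60 kcal/mol.
ΔE = 0.60 − 0.43 = 0.17 kcal/mol; chair I is more stable.

0.17 kcal/mol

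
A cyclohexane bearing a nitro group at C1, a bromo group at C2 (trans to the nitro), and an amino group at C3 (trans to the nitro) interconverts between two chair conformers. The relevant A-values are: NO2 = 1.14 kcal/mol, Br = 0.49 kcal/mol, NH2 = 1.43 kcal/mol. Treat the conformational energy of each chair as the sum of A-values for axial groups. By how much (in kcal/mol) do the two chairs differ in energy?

Chair I (nitro axial, bromo axial, amino equatorial): E = 1.63 kcal/mol.
Chair II (nitro equatorial, bromo equatorial, amino axial): E = 1.43 kcal/mol.
ΔE = 1.63 − 1.43 = 0.20 kcal/mol; chair II is more stable.

0.20 kcal/mol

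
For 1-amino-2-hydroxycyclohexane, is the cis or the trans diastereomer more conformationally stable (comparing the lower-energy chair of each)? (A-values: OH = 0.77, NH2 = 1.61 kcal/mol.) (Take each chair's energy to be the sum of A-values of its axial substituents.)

trans

At 1,2 positions (parity opposite): cis → (a,e or e,a); trans → (e,e or a,a).
Best chair for cis: E = 0.77 kcal/mol; best chair for trans: E = 0.00 kcal/mol.
The trans isomer is lower by 0.77 kcal/mol.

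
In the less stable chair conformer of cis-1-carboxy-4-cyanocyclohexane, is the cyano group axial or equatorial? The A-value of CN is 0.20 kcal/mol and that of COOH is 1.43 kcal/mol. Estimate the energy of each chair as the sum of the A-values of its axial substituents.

C1 and C4 have opposite parity, so for the cis isomer the two substituents are one axial and one equatorial in each chair.
Chair I (cyano axial, carboxyl equatorial): E = 0.20 kcal/mol.
Chair II (cyano equatorial, carboxyl axial): E = 1.43 kcal/mol.
Chair II is the less stable (higher-energy) conformer, and in that chair the cyano group is equatorial.

equatorial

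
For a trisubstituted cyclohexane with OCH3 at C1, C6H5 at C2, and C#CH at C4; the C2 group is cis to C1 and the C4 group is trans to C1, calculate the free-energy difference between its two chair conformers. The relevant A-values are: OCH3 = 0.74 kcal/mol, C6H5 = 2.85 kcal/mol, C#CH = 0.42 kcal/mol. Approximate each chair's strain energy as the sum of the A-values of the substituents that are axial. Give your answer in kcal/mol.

Chair I (methoxy axial, phenyl equatorial, ethynyl axial): E = 1.16 kcal/mol.
Chair II (methoxy equatorial, phenyl axial, ethynyl equatorial): E = 2.85 kcal/mol.
ΔE = 2.85 − 1.16 = 1.69 kcal/mol; chair I is more stable.

1.69 kcal/mol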